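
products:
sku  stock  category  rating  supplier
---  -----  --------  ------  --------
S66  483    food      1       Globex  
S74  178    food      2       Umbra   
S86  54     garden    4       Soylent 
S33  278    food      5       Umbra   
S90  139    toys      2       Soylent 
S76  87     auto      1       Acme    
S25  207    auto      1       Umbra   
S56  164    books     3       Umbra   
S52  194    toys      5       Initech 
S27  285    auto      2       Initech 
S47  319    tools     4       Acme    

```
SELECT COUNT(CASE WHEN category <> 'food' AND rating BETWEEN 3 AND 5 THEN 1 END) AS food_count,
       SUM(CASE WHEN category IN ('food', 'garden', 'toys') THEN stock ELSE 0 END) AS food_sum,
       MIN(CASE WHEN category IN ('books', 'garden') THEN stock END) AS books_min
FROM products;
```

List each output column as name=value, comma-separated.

food_count=4, food_sum=1326, books_min=54

[food_count: category <> 'food' AND rating BETWEEN 3 AND 5]
sku=S66: ✗
sku=S74: ✗
sku=S86: ✓ → 1
sku=S33: ✗
sku=S90: ✗
sku=S76: ✗
sku=S25: ✗
sku=S56: ✓ → 1
sku=S52: ✓ → 1
sku=S27: ✗
sku=S47: ✓ → 1
food_count = COUNT(1, 1, 1, 1) = 4
—
[food_sum: category IN ('food', 'garden', 'toys')]
sku=S66: ✓ → 483
sku=S74: ✓ → 178
sku=S86: ✓ → 54
sku=S33: ✓ → 278
sku=S90: ✓ → 139
sku=S76: ✗
sku=S25: ✗
sku=S56: ✗
sku=S52: ✓ → 194
sku=S27: ✗
sku=S47: ✗
food_sum = 483 + 178 + 54 + 278 + 139 + 194 = 1326
—
[books_min: category IN ('books', 'garden')]
sku=S66: ✗
sku=S74: ✗
sku=S86: ✓ → 54
sku=S33: ✗
sku=S90: ✗
sku=S76: ✗
sku=S25: ✗
sku=S56: ✓ → 164
sku=S52: ✗
sku=S27: ✗
sku=S47: ✗
books_min = MIN(54, 164) = 54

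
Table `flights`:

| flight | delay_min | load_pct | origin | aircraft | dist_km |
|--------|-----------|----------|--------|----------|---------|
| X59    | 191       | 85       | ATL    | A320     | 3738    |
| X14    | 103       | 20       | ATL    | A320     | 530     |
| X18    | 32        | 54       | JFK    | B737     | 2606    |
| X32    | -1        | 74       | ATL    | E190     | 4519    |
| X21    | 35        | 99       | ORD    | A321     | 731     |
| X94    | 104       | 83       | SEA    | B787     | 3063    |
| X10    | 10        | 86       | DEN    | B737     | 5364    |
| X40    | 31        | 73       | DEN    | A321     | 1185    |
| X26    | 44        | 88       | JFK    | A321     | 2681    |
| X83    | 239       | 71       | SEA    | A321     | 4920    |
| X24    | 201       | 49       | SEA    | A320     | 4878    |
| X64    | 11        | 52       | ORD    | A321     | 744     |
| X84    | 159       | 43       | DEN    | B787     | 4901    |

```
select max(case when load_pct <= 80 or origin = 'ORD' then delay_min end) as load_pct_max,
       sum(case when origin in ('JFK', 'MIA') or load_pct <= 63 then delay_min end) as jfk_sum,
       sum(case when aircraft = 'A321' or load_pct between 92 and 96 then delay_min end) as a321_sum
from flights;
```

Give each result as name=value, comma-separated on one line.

load_pct_max=239, jfk_sum=550, a321_sum=360

[load_pct_max: load_pct <= 80 or origin = 'ORD']
flight=X59: ✗
flight=X14: ✓ → 103
flight=X18: ✓ → 32
flight=X32: ✓ → -1
flight=X21: ✓ → 35
flight=X94: ✗
flight=X10: ✗
flight=X40: ✓ → 31
flight=X26: ✗
flight=X83: ✓ → 239
flight=X24: ✓ → 201
flight=X64: ✓ → 11
flight=X84: ✓ → 159
load_pct_max = MAX(103, 32, -1, 35, 31, 239, 201, 11, 159) = 239
—
[jfk_sum: origin in ('JFK', 'MIA') or load_pct <= 63]
flight=X59: ✗
flight=X14: ✓ → 103
flight=X18: ✓ → 32
flight=X32: ✗
flight=X21: ✗
flight=X94: ✗
flight=X10: ✗
flight=X40: ✗
flight=X26: ✓ → 44
flight=X83: ✗
flight=X24: ✓ → 201
flight=X64: ✓ → 11
flight=X84: ✓ → 159
jfk_sum = 103 + 32 + 44 + 201 + 11 + 159 = 550
—
[a321_sum: aircraft = 'A321' or load_pct between 92 and 96]
flight=X59: ✗
flight=X14: ✗
flight=X18: ✗
flight=X32: ✗
flight=X21: ✓ → 35
flight=X94: ✗
flight=X10: ✗
flight=X40: ✓ → 31
flight=X26: ✓ → 44
flight=X83: ✓ → 239
flight=X24: ✗
flight=X64: ✓ → 11
flight=X84: ✗
a321_sum = 35 + 31 + 44 + 239 + 11 = 360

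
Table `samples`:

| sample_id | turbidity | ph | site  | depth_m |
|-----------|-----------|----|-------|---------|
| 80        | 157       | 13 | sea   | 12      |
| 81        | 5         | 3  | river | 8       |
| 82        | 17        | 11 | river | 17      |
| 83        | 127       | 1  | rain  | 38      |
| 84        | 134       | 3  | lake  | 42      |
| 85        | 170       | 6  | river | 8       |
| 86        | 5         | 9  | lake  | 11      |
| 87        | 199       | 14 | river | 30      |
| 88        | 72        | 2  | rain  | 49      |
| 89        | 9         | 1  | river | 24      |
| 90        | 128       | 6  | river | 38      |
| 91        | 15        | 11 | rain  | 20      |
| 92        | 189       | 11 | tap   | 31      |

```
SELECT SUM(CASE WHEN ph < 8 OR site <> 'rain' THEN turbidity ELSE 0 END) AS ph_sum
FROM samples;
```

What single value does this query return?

sample_id=80: ✓ → 157
sample_id=81: ✓ → 5
sample_id=82: ✓ → 17
sample_id=83: ✓ → 127
sample_id=84: ✓ → 134
sample_id=85: ✓ → 170
sample_id=86: ✓ → 5
sample_id=87: ✓ → 199
sample_id=88: ✓ → 72
sample_id=89: ✓ → 9
sample_id=90: ✓ → 128
sample_id=91: ✗
sample_id=92: ✓ → 189
ph_sum = 157 + 5 + 17 + 127 + 134 + 170 + 5 + 199 + 72 + 9 + 128 + 189 = 1212

1212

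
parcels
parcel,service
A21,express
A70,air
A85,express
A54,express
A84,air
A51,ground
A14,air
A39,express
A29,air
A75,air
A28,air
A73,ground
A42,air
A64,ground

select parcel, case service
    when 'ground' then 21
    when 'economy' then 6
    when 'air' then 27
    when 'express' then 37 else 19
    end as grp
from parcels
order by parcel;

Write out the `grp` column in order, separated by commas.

27, 37, 27, 27, 37, 27, 21, 37, 21, 27, 21, 27, 27, 37

parcel=A14: service='air' → 27
parcel=A21: service='express' → 37
parcel=A28: service='air' → 27
parcel=A29: service='air' → 27
parcel=A39: service='express' → 37
parcel=A42: service='air' → 27
parcel=A51: service='ground' → 21
parcel=A54: service='express' → 37
parcel=A64: service='ground' → 21
parcel=A70: service='air' → 27
parcel=A73: service='ground' → 21
parcel=A75: service='air' → 27
parcel=A84: service='air' → 27
parcel=A85: service='express' → 37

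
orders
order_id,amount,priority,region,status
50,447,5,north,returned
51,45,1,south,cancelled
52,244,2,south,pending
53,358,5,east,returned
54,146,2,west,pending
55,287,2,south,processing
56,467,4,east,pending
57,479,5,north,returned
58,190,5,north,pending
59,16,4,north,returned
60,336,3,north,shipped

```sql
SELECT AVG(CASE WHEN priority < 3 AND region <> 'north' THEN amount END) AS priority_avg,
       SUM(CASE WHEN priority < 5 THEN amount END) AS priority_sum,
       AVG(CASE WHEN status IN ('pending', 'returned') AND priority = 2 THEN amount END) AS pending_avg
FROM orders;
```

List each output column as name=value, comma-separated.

priority_avg=180.5, priority_sum=1541, pending_avg=195

[priority_avg: priority < 3 AND region <> 'north']
order_id=50: ✗
order_id=51: ✓ → 45
order_id=52: ✓ → 244
order_id=53: ✗
order_id=54: ✓ → 146
order_id=55: ✓ → 287
order_id=56: ✗
order_id=57: ✗
order_id=58: ✗
order_id=59: ✗
order_id=60: ✗
priority_avg = (45 + 244 + 146 + 287) / 4 = 180.5
—
[priority_sum: priority < 5]
order_id=50: ✗
order_id=51: ✓ → 45
order_id=52: ✓ → 244
order_id=53: ✗
order_id=54: ✓ → 146
order_id=55: ✓ → 287
order_id=56: ✓ → 467
order_id=57: ✗
order_id=58: ✗
order_id=59: ✓ → 16
order_id=60: ✓ → 336
priority_sum = 45 + 244 + 146 + 287 + 467 + 16 + 336 = 1541
—
[pending_avg: status IN ('pending', 'returned') AND priority = 2]
order_id=50: ✗
order_id=51: ✗
order_id=52: ✓ → 244
order_id=53: ✗
order_id=54: ✓ → 146
order_id=55: ✗
order_id=56: ✗
order_id=57: ✗
order_id=58: ✗
order_id=59: ✗
order_id=60: ✗
pending_avg = (244 + 146) / 2 = 195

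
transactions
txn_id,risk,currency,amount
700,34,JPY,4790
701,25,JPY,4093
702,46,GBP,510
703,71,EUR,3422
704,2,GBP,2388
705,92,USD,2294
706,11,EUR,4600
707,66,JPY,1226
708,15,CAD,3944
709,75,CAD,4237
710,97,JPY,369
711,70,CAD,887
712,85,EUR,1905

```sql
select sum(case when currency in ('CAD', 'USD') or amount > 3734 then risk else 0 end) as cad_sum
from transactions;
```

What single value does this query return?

txn_id=700: ✓ → 34
txn_id=701: ✓ → 25
txn_id=702: ✗
txn_id=703: ✗
txn_id=704: ✗
txn_id=705: ✓ → 92
txn_id=706: ✓ → 11
txn_id=707: ✗
txn_id=708: ✓ → 15
txn_id=709: ✓ → 75
txn_id=710: ✗
txn_id=711: ✓ → 70
txn_id=712: ✗
cad_sum = 34 + 25 + 92 + 11 + 15 + 75 + 70 = 322

322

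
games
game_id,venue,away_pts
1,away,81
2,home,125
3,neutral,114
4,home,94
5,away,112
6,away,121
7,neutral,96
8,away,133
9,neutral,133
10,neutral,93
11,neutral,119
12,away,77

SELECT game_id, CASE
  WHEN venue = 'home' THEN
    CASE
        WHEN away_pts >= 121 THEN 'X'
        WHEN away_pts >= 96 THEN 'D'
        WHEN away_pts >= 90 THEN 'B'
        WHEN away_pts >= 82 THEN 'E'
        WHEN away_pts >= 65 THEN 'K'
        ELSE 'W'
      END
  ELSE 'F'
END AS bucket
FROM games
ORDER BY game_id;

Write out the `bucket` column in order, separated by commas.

F, X, F, B, F, F, F, F, F, F, F, F

game_id=1: venue='away' → outer ELSE → F
game_id=2: venue='home' → inner[away_pts >= 121] → X
game_id=3: venue='neutral' → outer ELSE → F
game_id=4: venue='home' → inner[away_pts >= 90] → B
game_id=5: venue='away' → outer ELSE → F
game_id=6: venue='away' → outer ELSE → F
game_id=7: venue='neutral' → outer ELSE → F
game_id=8: venue='away' → outer ELSE → F
game_id=9: venue='neutral' → outer ELSE → F
game_id=10: venue='neutral' → outer ELSE → F
game_id=11: venue='neutral' → outer ELSE → F
game_id=12: venue='away' → outer ELSE → F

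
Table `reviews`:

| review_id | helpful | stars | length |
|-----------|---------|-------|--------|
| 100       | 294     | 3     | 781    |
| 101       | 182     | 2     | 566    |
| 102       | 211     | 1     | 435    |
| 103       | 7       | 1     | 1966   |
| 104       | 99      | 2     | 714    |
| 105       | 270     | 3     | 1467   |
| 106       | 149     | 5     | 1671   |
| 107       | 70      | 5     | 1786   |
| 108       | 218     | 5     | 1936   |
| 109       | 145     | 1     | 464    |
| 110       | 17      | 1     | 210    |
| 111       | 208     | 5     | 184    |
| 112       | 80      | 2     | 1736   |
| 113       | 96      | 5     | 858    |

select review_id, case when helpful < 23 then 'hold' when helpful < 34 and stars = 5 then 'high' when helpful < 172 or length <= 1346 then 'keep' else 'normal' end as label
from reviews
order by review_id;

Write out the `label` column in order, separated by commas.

keep, keep, keep, hold, keep, normal, keep, keep, normal, keep, hold, keep, keep, keep

review_id=100: helpful < 172 or length <= 1346 → keep
review_id=101: helpful < 172 or length <= 1346 → keep
review_id=102: helpful < 172 or length <= 1346 → keep
review_id=103: helpful < 23 → hold
review_id=104: helpful < 172 or length <= 1346 → keep
review_id=105: ELSE → normal
review_id=106: helpful < 172 or length <= 1346 → keep
review_id=107: helpful < 172 or length <= 1346 → keep
review_id=108: ELSE → normal
review_id=109: helpful < 172 or length <= 1346 → keep
review_id=110: helpful < 23 → hold
review_id=111: helpful < 172 or length <= 1346 → keep
review_id=112: helpful < 172 or length <= 1346 → keep
review_id=113: helpful < 172 or length <= 1346 → keep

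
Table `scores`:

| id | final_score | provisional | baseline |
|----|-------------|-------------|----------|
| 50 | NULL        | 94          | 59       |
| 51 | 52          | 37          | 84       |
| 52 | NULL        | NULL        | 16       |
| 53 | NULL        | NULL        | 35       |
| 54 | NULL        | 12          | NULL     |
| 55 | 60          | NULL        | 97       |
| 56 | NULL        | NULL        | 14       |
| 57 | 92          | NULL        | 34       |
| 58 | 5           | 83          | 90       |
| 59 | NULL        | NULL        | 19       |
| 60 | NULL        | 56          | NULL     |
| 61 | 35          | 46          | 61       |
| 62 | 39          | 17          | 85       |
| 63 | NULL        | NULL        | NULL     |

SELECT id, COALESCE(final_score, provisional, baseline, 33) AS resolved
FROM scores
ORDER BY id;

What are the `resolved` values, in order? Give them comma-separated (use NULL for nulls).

94, 52, 16, 35, 12, 60, 14, 92, 5, 19, 56, 35, 39, 33

id=50: final_score=NULL, provisional=94 → 94
id=51: final_score=52 → 52
id=52: final_score=NULL, provisional=NULL, baseline=16 → 16
id=53: final_score=NULL, provisional=NULL, baseline=35 → 35
id=54: final_score=NULL, provisional=12 → 12
id=55: final_score=60 → 60
id=56: final_score=NULL, provisional=NULL, baseline=14 → 14
id=57: final_score=92 → 92
id=58: final_score=5 → 5
id=59: final_score=NULL, provisional=NULL, baseline=19 → 19
id=60: final_score=NULL, provisional=56 → 56
id=61: final_score=35 → 35
id=62: final_score=39 → 39
id=63: final_score=NULL, provisional=NULL, baseline=NULL, → literal 33 → 33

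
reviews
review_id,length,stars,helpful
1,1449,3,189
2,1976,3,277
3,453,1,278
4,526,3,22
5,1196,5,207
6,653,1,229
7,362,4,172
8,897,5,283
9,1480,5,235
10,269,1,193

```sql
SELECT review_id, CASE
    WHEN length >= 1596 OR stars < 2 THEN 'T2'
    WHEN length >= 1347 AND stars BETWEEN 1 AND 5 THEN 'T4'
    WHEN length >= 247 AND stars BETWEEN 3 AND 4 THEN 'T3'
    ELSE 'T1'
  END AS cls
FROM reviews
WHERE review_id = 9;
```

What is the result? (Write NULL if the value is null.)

review_id = 9: length=1480, stars=5, helpful=235.
length >= 1596 OR stars < 2 → false
length >= 1347 AND stars BETWEEN 1 AND 5 → true → T4

T4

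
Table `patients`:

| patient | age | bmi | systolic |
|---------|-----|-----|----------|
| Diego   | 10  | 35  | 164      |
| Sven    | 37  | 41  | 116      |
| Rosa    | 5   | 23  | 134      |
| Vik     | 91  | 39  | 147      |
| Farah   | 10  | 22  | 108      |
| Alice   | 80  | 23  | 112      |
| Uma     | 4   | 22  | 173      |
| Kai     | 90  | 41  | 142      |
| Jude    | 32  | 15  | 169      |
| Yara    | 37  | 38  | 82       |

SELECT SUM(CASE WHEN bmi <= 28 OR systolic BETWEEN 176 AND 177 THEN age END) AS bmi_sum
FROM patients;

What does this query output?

131

patient=Diego: ✗
patient=Sven: ✗
patient=Rosa: ✓ → 5
patient=Vik: ✗
patient=Farah: ✓ → 10
patient=Alice: ✓ → 80
patient=Uma: ✓ → 4
patient=Kai: ✗
patient=Jude: ✓ → 32
patient=Yara: ✗
bmi_sum = 5 + 10 + 80 + 4 + 32 = 131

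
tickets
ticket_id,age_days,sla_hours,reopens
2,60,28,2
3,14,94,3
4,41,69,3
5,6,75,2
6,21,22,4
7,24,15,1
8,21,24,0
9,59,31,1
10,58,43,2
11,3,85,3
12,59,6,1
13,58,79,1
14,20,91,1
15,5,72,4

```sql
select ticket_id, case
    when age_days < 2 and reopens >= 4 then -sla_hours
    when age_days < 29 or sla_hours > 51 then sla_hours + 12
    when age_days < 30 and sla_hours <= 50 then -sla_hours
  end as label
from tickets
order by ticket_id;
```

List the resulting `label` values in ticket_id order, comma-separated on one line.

NULL, 106, 81, 87, 34, 27, 36, NULL, NULL, 97, NULL, 91, 103, 84

ticket_id=2: (no match → NULL) → NULL
ticket_id=3: age_days < 29 or sla_hours > 51 → 106
ticket_id=4: age_days < 29 or sla_hours > 51 → 81
ticket_id=5: age_days < 29 or sla_hours > 51 → 87
ticket_id=6: age_days < 29 or sla_hours > 51 → 34
ticket_id=7: age_days < 29 or sla_hours > 51 → 27
ticket_id=8: age_days < 29 or sla_hours > 51 → 36
ticket_id=9: (no match → NULL) → NULL
ticket_id=10: (no match → NULL) → NULL
ticket_id=11: age_days < 29 or sla_hours > 51 → 97
ticket_id=12: (no match → NULL) → NULL
ticket_id=13: age_days < 29 or sla_hours > 51 → 91
ticket_id=14: age_days < 29 or sla_hours > 51 → 103
ticket_id=15: age_days < 29 or sla_hours > 51 → 84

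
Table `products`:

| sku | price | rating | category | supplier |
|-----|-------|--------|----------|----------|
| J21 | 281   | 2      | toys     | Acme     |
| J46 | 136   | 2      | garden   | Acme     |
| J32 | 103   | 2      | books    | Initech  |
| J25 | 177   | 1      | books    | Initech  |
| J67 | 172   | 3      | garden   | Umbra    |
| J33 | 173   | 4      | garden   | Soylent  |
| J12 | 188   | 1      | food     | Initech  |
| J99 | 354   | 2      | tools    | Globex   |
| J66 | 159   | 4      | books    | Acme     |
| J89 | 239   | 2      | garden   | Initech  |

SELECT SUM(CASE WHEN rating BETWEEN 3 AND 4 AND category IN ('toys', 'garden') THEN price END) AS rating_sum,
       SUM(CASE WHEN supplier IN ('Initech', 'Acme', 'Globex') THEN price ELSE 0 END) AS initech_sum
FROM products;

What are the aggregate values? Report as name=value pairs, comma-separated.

[rating_sum: rating BETWEEN 3 AND 4 AND category IN ('toys', 'garden')]
sku=J21: ✗
sku=J46: ✗
sku=J32: ✗
sku=J25: ✗
sku=J67: ✓ → 172
sku=J33: ✓ → 173
sku=J12: ✗
sku=J99: ✗
sku=J66: ✗
sku=J89: ✗
rating_sum = 172 + 173 = 345
—
[initech_sum: supplier IN ('Initech', 'Acme', 'Globex')]
sku=J21: ✓ → 281
sku=J46: ✓ → 136
sku=J32: ✓ → 103
sku=J25: ✓ → 177
sku=J67: ✗
sku=J33: ✗
sku=J12: ✓ → 188
sku=J99: ✓ → 354
sku=J66: ✓ → 159
sku=J89: ✓ → 239
initech_sum = 281 + 136 + 103 + 177 + 188 + 354 + 159 + 239 = 1637

rating_sum=345, initech_sum=1637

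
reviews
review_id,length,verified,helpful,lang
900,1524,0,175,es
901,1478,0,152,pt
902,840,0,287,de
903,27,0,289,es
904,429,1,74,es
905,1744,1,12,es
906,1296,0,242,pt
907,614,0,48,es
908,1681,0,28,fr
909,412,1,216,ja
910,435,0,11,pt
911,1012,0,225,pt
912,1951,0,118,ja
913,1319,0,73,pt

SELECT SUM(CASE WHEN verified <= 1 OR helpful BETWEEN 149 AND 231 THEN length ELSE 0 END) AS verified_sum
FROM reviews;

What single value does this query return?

review_id=900: ✓ → 1524
review_id=901: ✓ → 1478
review_id=902: ✓ → 840
review_id=903: ✓ → 27
review_id=904: ✓ → 429
review_id=905: ✓ → 1744
review_id=906: ✓ → 1296
review_id=907: ✓ → 614
review_id=908: ✓ → 1681
review_id=909: ✓ → 412
review_id=910: ✓ → 435
review_id=911: ✓ → 1012
review_id=912: ✓ → 1951
review_id=913: ✓ → 1319
verified_sum = 1524 + 1478 + 840 + 27 + 429 + 1744 + 1296 + 614 + 1681 + 412 + 435 + 1012 + 1951 + 1319 = 14762

14762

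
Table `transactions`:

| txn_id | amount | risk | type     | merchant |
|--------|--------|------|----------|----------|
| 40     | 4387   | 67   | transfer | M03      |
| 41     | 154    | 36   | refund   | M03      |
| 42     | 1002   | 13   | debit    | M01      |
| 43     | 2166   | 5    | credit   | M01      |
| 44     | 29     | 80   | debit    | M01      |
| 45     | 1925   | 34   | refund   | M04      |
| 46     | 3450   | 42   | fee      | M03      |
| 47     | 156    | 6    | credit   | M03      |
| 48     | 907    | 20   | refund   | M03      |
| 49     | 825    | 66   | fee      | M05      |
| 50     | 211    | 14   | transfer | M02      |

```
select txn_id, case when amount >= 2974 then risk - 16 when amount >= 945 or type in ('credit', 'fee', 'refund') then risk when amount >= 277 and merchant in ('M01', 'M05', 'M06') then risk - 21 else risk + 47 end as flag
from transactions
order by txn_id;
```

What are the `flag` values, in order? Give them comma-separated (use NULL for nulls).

51, 36, 13, 5, 127, 34, 26, 6, 20, 66, 61

txn_id=40: amount >= 2974 → 51
txn_id=41: amount >= 945 or type in ('credit', 'fee', 'refund') → 36
txn_id=42: amount >= 945 or type in ('credit', 'fee', 'refund') → 13
txn_id=43: amount >= 945 or type in ('credit', 'fee', 'refund') → 5
txn_id=44: ELSE → 127
txn_id=45: amount >= 945 or type in ('credit', 'fee', 'refund') → 34
txn_id=46: amount >= 2974 → 26
txn_id=47: amount >= 945 or type in ('credit', 'fee', 'refund') → 6
txn_id=48: amount >= 945 or type in ('credit', 'fee', 'refund') → 20
txn_id=49: amount >= 945 or type in ('credit', 'fee', 'refund') → 66
txn_id=50: ELSE → 61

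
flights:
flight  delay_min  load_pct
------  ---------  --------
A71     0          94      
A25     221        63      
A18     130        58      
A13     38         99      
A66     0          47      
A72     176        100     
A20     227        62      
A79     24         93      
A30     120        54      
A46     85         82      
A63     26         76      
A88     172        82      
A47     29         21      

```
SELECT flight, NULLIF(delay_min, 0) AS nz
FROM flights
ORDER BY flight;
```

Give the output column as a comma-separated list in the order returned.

38, 130, 227, 221, 120, 85, 29, 26, NULL, NULL, 176, 24, 172

flight=A13: delay_min=38 vs 0: differ → 38
flight=A18: delay_min=130 vs 0: differ → 130
flight=A20: delay_min=227 vs 0: differ → 227
flight=A25: delay_min=221 vs 0: differ → 221
flight=A30: delay_min=120 vs 0: differ → 120
flight=A46: delay_min=85 vs 0: differ → 85
flight=A47: delay_min=29 vs 0: differ → 29
flight=A63: delay_min=26 vs 0: differ → 26
flight=A66: delay_min=0 vs 0: equal → NULL
flight=A71: delay_min=0 vs 0: equal → NULL
flight=A72: delay_min=176 vs 0: differ → 176
flight=A79: delay_min=24 vs 0: differ → 24
flight=A88: delay_min=172 vs 0: differ → 172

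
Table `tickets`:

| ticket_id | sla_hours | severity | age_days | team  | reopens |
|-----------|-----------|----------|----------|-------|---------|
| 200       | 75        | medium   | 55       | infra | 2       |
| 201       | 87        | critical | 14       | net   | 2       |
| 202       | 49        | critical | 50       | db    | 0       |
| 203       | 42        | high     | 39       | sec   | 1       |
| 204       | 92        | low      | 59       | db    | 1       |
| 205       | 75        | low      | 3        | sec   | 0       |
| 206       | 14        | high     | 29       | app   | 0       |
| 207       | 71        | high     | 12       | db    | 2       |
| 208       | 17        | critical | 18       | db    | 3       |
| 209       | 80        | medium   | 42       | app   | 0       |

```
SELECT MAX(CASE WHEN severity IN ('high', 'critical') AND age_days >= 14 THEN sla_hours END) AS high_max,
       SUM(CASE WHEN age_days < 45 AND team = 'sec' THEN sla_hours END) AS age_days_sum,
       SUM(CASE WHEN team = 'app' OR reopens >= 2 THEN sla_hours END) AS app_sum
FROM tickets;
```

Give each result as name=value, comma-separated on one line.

high_max=87, age_days_sum=117, app_sum=344

[high_max: severity IN ('high', 'critical') AND age_days >= 14]
ticket_id=200: ✗
ticket_id=201: ✓ → 87
ticket_id=202: ✓ → 49
ticket_id=203: ✓ → 42
ticket_id=204: ✗
ticket_id=205: ✗
ticket_id=206: ✓ → 14
ticket_id=207: ✗
ticket_id=208: ✓ → 17
ticket_id=209: ✗
high_max = MAX(87, 49, 42, 14, 17) = 87
—
[age_days_sum: age_days < 45 AND team = 'sec']
ticket_id=200: ✗
ticket_id=201: ✗
ticket_id=202: ✗
ticket_id=203: ✓ → 42
ticket_id=204: ✗
ticket_id=205: ✓ → 75
ticket_id=206: ✗
ticket_id=207: ✗
ticket_id=208: ✗
ticket_id=209: ✗
age_days_sum = 42 + 75 = 117
—
[app_sum: team = 'app' OR reopens >= 2]
ticket_id=200: ✓ → 75
ticket_id=201: ✓ → 87
ticket_id=202: ✗
ticket_id=203: ✗
ticket_id=204: ✗
ticket_id=205: ✗
ticket_id=206: ✓ → 14
ticket_id=207: ✓ → 71
ticket_id=208: ✓ → 17
ticket_id=209: ✓ → 80
app_sum = 75 + 87 + 14 + 71 + 17 + 80 = 344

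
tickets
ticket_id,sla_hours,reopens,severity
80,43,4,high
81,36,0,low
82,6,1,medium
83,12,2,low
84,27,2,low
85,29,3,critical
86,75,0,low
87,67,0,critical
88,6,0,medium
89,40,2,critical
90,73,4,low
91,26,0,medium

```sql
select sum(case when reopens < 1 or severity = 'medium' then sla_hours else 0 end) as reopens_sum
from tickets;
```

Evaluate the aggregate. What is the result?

216

ticket_id=80: ✗
ticket_id=81: ✓ → 36
ticket_id=82: ✓ → 6
ticket_id=83: ✗
ticket_id=84: ✗
ticket_id=85: ✗
ticket_id=86: ✓ → 75
ticket_id=87: ✓ → 67
ticket_id=88: ✓ → 6
ticket_id=89: ✗
ticket_id=90: ✗
ticket_id=91: ✓ → 26
reopens_sum = 36 + 6 + 75 + 67 + 6 + 26 = 216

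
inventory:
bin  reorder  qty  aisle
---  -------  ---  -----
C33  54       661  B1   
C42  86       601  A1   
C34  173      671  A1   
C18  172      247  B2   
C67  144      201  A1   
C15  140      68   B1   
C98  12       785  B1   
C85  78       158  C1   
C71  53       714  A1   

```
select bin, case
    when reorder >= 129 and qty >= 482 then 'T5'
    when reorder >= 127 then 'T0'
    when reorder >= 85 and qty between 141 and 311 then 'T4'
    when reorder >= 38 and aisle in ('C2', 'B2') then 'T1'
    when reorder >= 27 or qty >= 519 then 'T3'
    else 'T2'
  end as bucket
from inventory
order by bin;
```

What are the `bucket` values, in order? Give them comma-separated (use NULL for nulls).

T0, T0, T3, T5, T3, T0, T3, T3, T3

bin=C15: reorder >= 127 → T0
bin=C18: reorder >= 127 → T0
bin=C33: reorder >= 27 or qty >= 519 → T3
bin=C34: reorder >= 129 and qty >= 482 → T5
bin=C42: reorder >= 27 or qty >= 519 → T3
bin=C67: reorder >= 127 → T0
bin=C71: reorder >= 27 or qty >= 519 → T3
bin=C85: reorder >= 27 or qty >= 519 → T3
bin=C98: reorder >= 27 or qty >= 519 → T3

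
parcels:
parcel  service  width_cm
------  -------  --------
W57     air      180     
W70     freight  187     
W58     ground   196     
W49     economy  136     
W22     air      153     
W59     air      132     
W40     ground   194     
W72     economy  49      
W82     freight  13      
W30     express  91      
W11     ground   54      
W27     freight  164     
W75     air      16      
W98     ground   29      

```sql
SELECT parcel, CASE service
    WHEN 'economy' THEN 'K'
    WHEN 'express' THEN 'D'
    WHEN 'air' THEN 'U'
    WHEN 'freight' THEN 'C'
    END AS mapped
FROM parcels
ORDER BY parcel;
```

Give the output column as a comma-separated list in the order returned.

NULL, U, C, D, NULL, K, U, NULL, U, C, K, U, C, NULL

parcel=W11: (no match → NULL) → NULL
parcel=W22: service='air' → U
parcel=W27: service='freight' → C
parcel=W30: service='express' → D
parcel=W40: (no match → NULL) → NULL
parcel=W49: service='economy' → K
parcel=W57: service='air' → U
parcel=W58: (no match → NULL) → NULL
parcel=W59: service='air' → U
parcel=W70: service='freight' → C
parcel=W72: service='economy' → K
parcel=W75: service='air' → U
parcel=W82: service='freight' → C
parcel=W98: (no match → NULL) → NULL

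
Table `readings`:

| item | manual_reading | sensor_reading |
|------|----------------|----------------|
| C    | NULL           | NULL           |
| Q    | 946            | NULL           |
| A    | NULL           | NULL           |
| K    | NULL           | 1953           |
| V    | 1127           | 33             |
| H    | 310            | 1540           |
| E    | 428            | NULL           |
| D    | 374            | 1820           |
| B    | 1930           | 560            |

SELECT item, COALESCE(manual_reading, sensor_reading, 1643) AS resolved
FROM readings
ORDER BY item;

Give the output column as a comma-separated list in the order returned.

item=A: manual_reading=NULL, sensor_reading=NULL, → literal 1643 → 1643
item=B: manual_reading=1930 → 1930
item=C: manual_reading=NULL, sensor_reading=NULL, → literal 1643 → 1643
item=D: manual_reading=374 → 374
item=E: manual_reading=428 → 428
item=H: manual_reading=310 → 310
item=K: manual_reading=NULL, sensor_reading=1953 → 1953
item=Q: manual_reading=946 → 946
item=V: manual_reading=1127 → 1127

1643, 1930, 1643, 374, 428, 310, 1953, 946, 1127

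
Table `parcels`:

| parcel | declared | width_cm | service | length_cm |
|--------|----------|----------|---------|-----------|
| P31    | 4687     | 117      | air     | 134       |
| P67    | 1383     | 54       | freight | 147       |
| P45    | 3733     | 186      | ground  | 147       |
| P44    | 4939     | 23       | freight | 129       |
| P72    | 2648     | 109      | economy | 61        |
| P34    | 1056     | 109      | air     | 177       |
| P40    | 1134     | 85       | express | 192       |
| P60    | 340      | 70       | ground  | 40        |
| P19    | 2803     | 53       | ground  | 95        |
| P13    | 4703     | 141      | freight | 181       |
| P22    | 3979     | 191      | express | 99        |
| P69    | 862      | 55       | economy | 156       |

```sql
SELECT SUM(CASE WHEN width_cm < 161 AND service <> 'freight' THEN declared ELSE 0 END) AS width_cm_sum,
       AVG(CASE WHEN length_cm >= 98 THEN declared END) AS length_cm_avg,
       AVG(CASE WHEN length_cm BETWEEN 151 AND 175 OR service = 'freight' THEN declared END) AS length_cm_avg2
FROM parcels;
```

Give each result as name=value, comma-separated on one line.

[width_cm_sum: width_cm < 161 AND service <> 'freight']
parcel=P31: ✓ → 4687
parcel=P67: ✗
parcel=P45: ✗
parcel=P44: ✗
parcel=P72: ✓ → 2648
parcel=P34: ✓ → 1056
parcel=P40: ✓ → 1134
parcel=P60: ✓ → 340
parcel=P19: ✓ → 2803
parcel=P13: ✗
parcel=P22: ✗
parcel=P69: ✓ → 862
width_cm_sum = 4687 + 2648 + 1056 + 1134 + 340 + 2803 + 862 = 13530
—
[length_cm_avg: length_cm >= 98]
parcel=P31: ✓ → 4687
parcel=P67: ✓ → 1383
parcel=P45: ✓ → 3733
parcel=P44: ✓ → 4939
parcel=P72: ✗
parcel=P34: ✓ → 1056
parcel=P40: ✓ → 1134
parcel=P60: ✗
parcel=P19: ✗
parcel=P13: ✓ → 4703
parcel=P22: ✓ → 3979
parcel=P69: ✓ → 862
length_cm_avg = (4687 + 1383 + 3733 + 4939 + 1056 + 1134 + 4703 + 3979 + 862) / 9 = 2941.7777777778
—
[length_cm_avg2: length_cm BETWEEN 151 AND 175 OR service = 'freight']
parcel=P31: ✗
parcel=P67: ✓ → 1383
parcel=P45: ✗
parcel=P44: ✓ → 4939
parcel=P72: ✗
parcel=P34: ✗
parcel=P40: ✗
parcel=P60: ✗
parcel=P19: ✗
parcel=P13: ✓ → 4703
parcel=P22: ✗
parcel=P69: ✓ → 862
length_cm_avg2 = (1383 + 4939 + 4703 + 862) / 4 = 2971.75

width_cm_sum=13530, length_cm_avg=2941.7777777778, length_cm_avg2=2971.75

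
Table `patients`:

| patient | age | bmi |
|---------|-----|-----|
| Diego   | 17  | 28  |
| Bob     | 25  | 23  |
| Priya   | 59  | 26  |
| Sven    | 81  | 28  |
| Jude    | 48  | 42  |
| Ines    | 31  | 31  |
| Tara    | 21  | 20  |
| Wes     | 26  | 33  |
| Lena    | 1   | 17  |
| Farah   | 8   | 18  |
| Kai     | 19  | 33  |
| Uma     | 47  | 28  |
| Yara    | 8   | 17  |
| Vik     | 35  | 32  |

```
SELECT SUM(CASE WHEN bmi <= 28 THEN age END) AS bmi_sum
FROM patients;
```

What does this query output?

267

patient=Diego: ✓ → 17
patient=Bob: ✓ → 25
patient=Priya: ✓ → 59
patient=Sven: ✓ → 81
patient=Jude: ✗
patient=Ines: ✗
patient=Tara: ✓ → 21
patient=Wes: ✗
patient=Lena: ✓ → 1
patient=Farah: ✓ → 8
patient=Kai: ✗
patient=Uma: ✓ → 47
patient=Yara: ✓ → 8
patient=Vik: ✗
bmi_sum = 17 + 25 + 59 + 81 + 21 + 1 + 8 + 47 + 8 = 267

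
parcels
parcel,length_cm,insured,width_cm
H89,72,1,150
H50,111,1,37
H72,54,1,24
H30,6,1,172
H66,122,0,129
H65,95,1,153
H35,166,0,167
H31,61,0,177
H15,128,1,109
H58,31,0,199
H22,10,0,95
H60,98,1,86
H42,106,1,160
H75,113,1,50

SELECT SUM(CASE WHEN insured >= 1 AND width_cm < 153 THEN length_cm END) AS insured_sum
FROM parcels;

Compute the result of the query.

576

parcel=H89: ✓ → 72
parcel=H50: ✓ → 111
parcel=H72: ✓ → 54
parcel=H30: ✗
parcel=H66: ✗
parcel=H65: ✗
parcel=H35: ✗
parcel=H31: ✗
parcel=H15: ✓ → 128
parcel=H58: ✗
parcel=H22: ✗
parcel=H60: ✓ → 98
parcel=H42: ✗
parcel=H75: ✓ → 113
insured_sum = 72 + 111 + 54 + 128 + 98 + 113 = 576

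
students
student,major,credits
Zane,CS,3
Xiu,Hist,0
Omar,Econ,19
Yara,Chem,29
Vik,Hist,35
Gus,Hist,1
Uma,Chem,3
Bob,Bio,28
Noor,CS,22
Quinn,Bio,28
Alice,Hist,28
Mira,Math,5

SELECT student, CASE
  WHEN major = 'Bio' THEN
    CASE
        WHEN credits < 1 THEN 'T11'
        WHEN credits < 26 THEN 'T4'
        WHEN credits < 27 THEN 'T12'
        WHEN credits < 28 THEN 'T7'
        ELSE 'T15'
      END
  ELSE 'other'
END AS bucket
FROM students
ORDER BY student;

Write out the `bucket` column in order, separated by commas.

other, T15, other, other, other, other, T15, other, other, other, other, other

student=Alice: major='Hist' → outer ELSE → other
student=Bob: major='Bio' → inner[ELSE] → T15
student=Gus: major='Hist' → outer ELSE → other
student=Mira: major='Math' → outer ELSE → other
student=Noor: major='CS' → outer ELSE → other
student=Omar: major='Econ' → outer ELSE → other
student=Quinn: major='Bio' → inner[ELSE] → T15
student=Uma: major='Chem' → outer ELSE → other
student=Vik: major='Hist' → outer ELSE → other
student=Xiu: major='Hist' → outer ELSE → other
student=Yara: major='Chem' → outer ELSE → other
student=Zane: major='CS' → outer ELSE → other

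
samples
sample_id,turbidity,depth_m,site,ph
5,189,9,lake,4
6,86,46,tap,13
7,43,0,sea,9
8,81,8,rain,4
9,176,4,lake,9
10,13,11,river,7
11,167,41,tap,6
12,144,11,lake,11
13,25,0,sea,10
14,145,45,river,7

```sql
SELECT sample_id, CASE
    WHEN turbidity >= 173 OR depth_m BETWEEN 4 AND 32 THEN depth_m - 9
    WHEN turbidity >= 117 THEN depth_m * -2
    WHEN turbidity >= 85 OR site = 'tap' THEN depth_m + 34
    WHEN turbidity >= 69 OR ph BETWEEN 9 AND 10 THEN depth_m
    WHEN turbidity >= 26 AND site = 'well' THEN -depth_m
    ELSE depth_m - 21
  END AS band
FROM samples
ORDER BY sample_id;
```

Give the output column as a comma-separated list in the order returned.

0, 80, 0, -1, -5, 2, -82, 2, 0, -90

sample_id=5: turbidity >= 173 OR depth_m BETWEEN 4 AND 32 → 0
sample_id=6: turbidity >= 85 OR site = 'tap' → 80
sample_id=7: turbidity >= 69 OR ph BETWEEN 9 AND 10 → 0
sample_id=8: turbidity >= 173 OR depth_m BETWEEN 4 AND 32 → -1
sample_id=9: turbidity >= 173 OR depth_m BETWEEN 4 AND 32 → -5
sample_id=10: turbidity >= 173 OR depth_m BETWEEN 4 AND 32 → 2
sample_id=11: turbidity >= 117 → -82
sample_id=12: turbidity >= 173 OR depth_m BETWEEN 4 AND 32 → 2
sample_id=13: turbidity >= 69 OR ph BETWEEN 9 AND 10 → 0
sample_id=14: turbidity >= 117 → -90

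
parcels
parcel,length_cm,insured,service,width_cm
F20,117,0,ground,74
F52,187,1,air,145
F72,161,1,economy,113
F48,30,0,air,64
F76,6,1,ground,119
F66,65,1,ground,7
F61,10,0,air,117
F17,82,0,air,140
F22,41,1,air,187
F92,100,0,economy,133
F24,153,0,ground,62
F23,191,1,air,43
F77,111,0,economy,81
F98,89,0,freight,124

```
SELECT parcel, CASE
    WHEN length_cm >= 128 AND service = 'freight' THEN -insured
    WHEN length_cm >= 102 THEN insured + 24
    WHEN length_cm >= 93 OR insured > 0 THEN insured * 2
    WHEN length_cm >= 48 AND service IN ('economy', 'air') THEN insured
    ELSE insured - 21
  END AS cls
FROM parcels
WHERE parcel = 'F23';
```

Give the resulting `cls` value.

25

parcel = F23: length_cm=191, insured=1, service=air, width_cm=43.
length_cm >= 128 AND service = 'freight' → false
length_cm >= 102 → true → 25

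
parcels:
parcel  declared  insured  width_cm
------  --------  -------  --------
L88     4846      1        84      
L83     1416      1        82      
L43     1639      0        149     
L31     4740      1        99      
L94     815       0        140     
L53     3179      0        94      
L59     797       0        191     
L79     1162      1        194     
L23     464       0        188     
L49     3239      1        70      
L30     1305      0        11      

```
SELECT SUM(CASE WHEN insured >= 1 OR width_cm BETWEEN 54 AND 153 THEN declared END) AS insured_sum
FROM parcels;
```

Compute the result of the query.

parcel=L88: ✓ → 4846
parcel=L83: ✓ → 1416
parcel=L43: ✓ → 1639
parcel=L31: ✓ → 4740
parcel=L94: ✓ → 815
parcel=L53: ✓ → 3179
parcel=L59: ✗
parcel=L79: ✓ → 1162
parcel=L23: ✗
parcel=L49: ✓ → 3239
parcel=L30: ✗
insured_sum = 4846 + 1416 + 1639 + 4740 + 815 + 3179 + 1162 + 3239 = 21036

21036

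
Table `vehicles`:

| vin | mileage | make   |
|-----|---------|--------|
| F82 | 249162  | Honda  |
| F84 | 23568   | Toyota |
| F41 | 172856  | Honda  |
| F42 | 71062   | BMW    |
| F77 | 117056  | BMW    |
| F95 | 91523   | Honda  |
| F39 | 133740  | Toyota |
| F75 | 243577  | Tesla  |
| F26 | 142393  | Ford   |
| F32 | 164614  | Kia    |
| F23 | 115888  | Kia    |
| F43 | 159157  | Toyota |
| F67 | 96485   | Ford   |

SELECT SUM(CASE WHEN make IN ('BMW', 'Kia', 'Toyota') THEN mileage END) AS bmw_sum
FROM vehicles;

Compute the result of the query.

vin=F82: ✗
vin=F84: ✓ → 23568
vin=F41: ✗
vin=F42: ✓ → 71062
vin=F77: ✓ → 117056
vin=F95: ✗
vin=F39: ✓ → 133740
vin=F75: ✗
vin=F26: ✗
vin=F32: ✓ → 164614
vin=F23: ✓ → 115888
vin=F43: ✓ → 159157
vin=F67: ✗
bmw_sum = 23568 + 71062 + 117056 + 133740 + 164614 + 115888 + 159157 = 785085

785085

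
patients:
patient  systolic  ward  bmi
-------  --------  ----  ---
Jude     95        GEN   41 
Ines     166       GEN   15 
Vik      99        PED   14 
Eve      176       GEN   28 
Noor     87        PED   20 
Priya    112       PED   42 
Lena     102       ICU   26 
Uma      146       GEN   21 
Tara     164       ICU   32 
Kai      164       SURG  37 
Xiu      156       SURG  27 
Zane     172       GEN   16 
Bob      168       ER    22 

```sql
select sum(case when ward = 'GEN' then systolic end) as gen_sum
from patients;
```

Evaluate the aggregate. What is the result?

755

patient=Jude: ✓ → 95
patient=Ines: ✓ → 166
patient=Vik: ✗
patient=Eve: ✓ → 176
patient=Noor: ✗
patient=Priya: ✗
patient=Lena: ✗
patient=Uma: ✓ → 146
patient=Tara: ✗
patient=Kai: ✗
patient=Xiu: ✗
patient=Zane: ✓ → 172
patient=Bob: ✗
gen_sum = 95 + 166 + 176 + 146 + 172 = 755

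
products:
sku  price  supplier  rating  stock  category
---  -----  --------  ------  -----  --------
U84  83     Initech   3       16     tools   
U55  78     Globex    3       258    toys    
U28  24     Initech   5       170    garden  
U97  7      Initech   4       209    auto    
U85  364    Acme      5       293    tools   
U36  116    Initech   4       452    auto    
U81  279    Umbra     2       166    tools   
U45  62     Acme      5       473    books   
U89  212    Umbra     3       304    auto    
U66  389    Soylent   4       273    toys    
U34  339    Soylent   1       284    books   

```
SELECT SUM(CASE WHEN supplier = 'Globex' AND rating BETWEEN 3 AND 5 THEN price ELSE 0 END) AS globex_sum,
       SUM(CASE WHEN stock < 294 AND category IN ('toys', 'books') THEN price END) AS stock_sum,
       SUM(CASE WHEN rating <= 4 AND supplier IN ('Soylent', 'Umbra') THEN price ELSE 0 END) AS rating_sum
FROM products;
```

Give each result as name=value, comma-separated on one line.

globex_sum=78, stock_sum=806, rating_sum=1219

[globex_sum: supplier = 'Globex' AND rating BETWEEN 3 AND 5]
sku=U84: ✗
sku=U55: ✓ → 78
sku=U28: ✗
sku=U97: ✗
sku=U85: ✗
sku=U36: ✗
sku=U81: ✗
sku=U45: ✗
sku=U89: ✗
sku=U66: ✗
sku=U34: ✗
globex_sum = 78
—
[stock_sum: stock < 294 AND category IN ('toys', 'books')]
sku=U84: ✗
sku=U55: ✓ → 78
sku=U28: ✗
sku=U97: ✗
sku=U85: ✗
sku=U36: ✗
sku=U81: ✗
sku=U45: ✗
sku=U89: ✗
sku=U66: ✓ → 389
sku=U34: ✓ → 339
stock_sum = 78 + 389 + 339 = 806
—
[rating_sum: rating <= 4 AND supplier IN ('Soylent', 'Umbra')]
sku=U84: ✗
sku=U55: ✗
sku=U28: ✗
sku=U97: ✗
sku=U85: ✗
sku=U36: ✗
sku=U81: ✓ → 279
sku=U45: ✗
sku=U89: ✓ → 212
sku=U66: ✓ → 389
sku=U34: ✓ → 339
rating_sum = 279 + 212 + 389 + 339 = 1219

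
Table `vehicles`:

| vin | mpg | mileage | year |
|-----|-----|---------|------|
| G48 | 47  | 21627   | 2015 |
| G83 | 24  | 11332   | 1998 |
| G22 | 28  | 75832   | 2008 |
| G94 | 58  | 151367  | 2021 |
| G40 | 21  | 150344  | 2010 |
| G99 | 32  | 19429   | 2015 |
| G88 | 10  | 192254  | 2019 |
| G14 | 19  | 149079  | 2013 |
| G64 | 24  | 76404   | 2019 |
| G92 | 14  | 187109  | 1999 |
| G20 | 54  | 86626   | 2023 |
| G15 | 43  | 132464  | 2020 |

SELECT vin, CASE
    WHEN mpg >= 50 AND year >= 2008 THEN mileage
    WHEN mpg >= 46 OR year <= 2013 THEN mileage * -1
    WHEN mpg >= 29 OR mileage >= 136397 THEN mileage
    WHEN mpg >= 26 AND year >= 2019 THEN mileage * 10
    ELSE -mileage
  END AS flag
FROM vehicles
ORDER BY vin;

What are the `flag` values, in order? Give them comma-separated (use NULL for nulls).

vin=G14: mpg >= 46 OR year <= 2013 → -149079
vin=G15: mpg >= 29 OR mileage >= 136397 → 132464
vin=G20: mpg >= 50 AND year >= 2008 → 86626
vin=G22: mpg >= 46 OR year <= 2013 → -75832
vin=G40: mpg >= 46 OR year <= 2013 → -150344
vin=G48: mpg >= 46 OR year <= 2013 → -21627
vin=G64: ELSE → -76404
vin=G83: mpg >= 46 OR year <= 2013 → -11332
vin=G88: mpg >= 29 OR mileage >= 136397 → 192254
vin=G92: mpg >= 46 OR year <= 2013 → -187109
vin=G94: mpg >= 50 AND year >= 2008 → 151367
vin=G99: mpg >= 29 OR mileage >= 136397 → 19429

-149079, 132464, 86626, -75832, -150344, -21627, -76404, -11332, 192254, -187109, 151367, 19429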